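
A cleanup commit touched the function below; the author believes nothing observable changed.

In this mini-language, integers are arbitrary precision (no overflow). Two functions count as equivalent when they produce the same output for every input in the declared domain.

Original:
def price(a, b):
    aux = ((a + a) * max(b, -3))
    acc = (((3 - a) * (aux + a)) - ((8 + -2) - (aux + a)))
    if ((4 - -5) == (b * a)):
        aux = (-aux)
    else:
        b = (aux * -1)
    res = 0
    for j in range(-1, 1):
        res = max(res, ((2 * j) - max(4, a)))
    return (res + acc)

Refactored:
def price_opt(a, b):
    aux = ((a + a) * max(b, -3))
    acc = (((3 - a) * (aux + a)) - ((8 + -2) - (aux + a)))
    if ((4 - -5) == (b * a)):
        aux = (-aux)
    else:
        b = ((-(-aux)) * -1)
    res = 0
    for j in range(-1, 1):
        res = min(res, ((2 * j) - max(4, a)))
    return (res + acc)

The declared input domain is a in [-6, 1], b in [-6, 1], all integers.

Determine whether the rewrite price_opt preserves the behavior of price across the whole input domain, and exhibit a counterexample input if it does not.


Take a=-6, b=-6.
price: aux := 36 | acc := 294 | ((4 - -5) == (b * a)): false | b := -36 | res := 0 | iter j=-1: | res := 0 | iter j=0: | res := 0 | result 294
price_opt: aux := 36 | acc := 294 | ((4 - -5) == (b * a)): false | b := -36 | res := 0 | iter j=-1: | res := -6 | iter j=0: | res := -6 | result 288
294 against 288: the behavior changed.
verdict: not equivalent; witness: a=-6, b=-6


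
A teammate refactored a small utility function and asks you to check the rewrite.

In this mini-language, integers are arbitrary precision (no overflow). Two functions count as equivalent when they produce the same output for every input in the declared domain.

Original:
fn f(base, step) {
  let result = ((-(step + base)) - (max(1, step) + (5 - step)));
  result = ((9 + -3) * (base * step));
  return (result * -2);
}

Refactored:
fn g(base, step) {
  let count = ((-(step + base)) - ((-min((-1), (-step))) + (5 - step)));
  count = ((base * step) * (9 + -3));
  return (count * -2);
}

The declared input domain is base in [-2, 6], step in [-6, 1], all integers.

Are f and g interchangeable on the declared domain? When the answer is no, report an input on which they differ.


Side by side, the visible changes include: local variable names differ; min/max/abs usage differs.
One worked example (base=1, step=-1) — f: result=-7, then result=-6, then returns 12; g: count=-7, then count=-6, then returns 12; agreement on 12.
Every one of the 72 inputs gives matching results.
verdict: equivalent


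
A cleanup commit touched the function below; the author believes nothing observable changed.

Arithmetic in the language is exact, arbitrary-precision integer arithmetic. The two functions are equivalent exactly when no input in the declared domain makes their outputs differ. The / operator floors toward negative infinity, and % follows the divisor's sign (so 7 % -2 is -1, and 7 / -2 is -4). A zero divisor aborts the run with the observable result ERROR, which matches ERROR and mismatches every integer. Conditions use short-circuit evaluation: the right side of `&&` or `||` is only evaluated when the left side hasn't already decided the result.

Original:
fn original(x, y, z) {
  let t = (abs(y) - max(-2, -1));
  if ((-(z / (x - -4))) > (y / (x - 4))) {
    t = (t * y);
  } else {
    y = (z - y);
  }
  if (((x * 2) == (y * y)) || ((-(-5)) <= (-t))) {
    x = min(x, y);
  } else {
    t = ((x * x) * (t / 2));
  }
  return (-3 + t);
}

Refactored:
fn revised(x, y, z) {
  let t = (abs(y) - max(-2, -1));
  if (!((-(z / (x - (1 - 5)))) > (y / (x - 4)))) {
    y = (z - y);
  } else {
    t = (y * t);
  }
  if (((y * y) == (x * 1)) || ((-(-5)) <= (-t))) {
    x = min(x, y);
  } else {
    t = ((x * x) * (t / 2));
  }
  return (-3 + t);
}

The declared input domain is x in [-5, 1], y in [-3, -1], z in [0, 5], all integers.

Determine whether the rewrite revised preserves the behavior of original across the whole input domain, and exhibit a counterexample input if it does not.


There is a counterexample at x=1, y=-1, z=0: -2 on one side, -1 on the other.
original: t=2, then ((-(z / (x - -4))) > (y / (x - 4))) is false, then y=1, then (((x * 2) == (y * y)) || ((-(-5)) <= (-t))) is false, then t=1, then returns -2
revised: t=2, then (!((-(z / (x - (1 - 5)))) > (y / (x - 4)))) is true, then y=1, then (((y * y) == (x * 1)) || ((-(-5)) <= (-t))) is true, then x=1, then returns -1
verdict: not equivalent; witness: x=1, y=-1, z=0


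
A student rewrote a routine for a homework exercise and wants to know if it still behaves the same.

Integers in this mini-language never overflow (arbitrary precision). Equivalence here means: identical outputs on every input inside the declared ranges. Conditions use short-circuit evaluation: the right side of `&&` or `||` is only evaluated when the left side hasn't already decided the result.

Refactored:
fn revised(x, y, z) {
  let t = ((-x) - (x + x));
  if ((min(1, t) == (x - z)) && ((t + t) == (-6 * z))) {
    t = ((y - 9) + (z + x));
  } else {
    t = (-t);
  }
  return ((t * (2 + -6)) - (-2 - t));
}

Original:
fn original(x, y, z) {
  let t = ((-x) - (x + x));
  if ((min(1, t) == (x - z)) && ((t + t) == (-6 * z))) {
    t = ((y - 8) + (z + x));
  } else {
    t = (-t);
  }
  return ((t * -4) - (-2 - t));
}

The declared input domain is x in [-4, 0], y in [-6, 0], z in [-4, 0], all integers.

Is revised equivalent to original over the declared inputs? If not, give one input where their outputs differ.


Try x=0, y=-6, z=0.
original: t = 0; ((min(1, t) == (x - z)) && ((t + t) == (-6 * z))) -> true; t = -14; return 44
revised: t = 0; ((min(1, t) == (x - z)) && ((t + t) == (-6 * z))) -> true; t = -15; return 47
44 vs 47 — the two versions disagree here.
verdict: not equivalent; witness: x=0, y=-6, z=0


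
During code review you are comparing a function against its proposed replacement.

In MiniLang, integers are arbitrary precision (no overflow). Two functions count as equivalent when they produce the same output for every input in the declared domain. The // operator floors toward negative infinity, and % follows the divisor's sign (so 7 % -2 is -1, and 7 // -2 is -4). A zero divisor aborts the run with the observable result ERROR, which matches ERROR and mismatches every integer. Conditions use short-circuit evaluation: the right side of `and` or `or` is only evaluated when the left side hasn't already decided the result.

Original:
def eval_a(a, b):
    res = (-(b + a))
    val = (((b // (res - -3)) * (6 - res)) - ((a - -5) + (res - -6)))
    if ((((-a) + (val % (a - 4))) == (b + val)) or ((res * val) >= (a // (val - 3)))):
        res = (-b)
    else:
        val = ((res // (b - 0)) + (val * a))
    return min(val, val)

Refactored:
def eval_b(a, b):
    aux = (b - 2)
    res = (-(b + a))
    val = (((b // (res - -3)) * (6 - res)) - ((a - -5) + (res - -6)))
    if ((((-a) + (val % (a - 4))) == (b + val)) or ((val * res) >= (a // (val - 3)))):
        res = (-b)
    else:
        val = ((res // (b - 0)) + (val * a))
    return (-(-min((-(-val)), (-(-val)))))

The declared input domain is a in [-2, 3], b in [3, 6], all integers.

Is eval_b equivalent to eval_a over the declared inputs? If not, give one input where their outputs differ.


This is a faithful refactor — constant usage differs, local variable names differ, arithmetic usage differs, statement counts differ, but the computed results match everywhere.
One worked example (a=0, b=6) — eval_a: res = -6; val = -29; ((((-a) + (val % (a - 4))) == (b + val)) or ((res * val) >= (a // (val - 3)))) -> true; res = -6; return -29; eval_b: aux = 4; res = -6; val = -29; ((((-a) + (val % (a - 4))) == (b + val)) or ((val * res) >= (a // (val - 3)))) -> true; res = -6; return -29; agreement on -29.
Checked all 24 inputs in the declared domain: the outputs agree on every one.
verdict: equivalent


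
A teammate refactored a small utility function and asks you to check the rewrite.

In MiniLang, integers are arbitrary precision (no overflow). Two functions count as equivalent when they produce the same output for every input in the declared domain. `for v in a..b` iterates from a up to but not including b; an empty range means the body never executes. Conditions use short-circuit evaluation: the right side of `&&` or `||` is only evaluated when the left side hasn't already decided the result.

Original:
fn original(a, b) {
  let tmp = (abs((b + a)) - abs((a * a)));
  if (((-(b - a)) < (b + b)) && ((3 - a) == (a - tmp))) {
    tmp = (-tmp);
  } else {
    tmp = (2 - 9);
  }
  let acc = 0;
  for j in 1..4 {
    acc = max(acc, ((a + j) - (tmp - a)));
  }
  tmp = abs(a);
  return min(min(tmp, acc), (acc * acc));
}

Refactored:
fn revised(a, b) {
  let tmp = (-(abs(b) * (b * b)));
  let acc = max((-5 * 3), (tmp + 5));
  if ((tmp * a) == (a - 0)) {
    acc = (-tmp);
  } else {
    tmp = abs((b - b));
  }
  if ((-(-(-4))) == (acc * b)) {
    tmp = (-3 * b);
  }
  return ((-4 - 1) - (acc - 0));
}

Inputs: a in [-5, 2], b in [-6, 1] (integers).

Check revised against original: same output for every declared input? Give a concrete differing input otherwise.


The rewrite breaks on a=-5, b=-6, where the results are 0 and 10.
original: tmp=-14, then (((-(b - a)) < (b + b)) && ((3 - a) == (a - tmp))) is false, then tmp=-7, then acc=0, then (j=1), then acc=0, then (j=2), then acc=0, then (j=3), then acc=0, then tmp=5, then returns 0
revised: tmp=-216, then acc=-15, then ((tmp * a) == (a - 0)) is false, then tmp=0, then ((-(-(-4))) == (acc * b)) is false, then returns 10
verdict: not equivalent; witness: a=-5, b=-6


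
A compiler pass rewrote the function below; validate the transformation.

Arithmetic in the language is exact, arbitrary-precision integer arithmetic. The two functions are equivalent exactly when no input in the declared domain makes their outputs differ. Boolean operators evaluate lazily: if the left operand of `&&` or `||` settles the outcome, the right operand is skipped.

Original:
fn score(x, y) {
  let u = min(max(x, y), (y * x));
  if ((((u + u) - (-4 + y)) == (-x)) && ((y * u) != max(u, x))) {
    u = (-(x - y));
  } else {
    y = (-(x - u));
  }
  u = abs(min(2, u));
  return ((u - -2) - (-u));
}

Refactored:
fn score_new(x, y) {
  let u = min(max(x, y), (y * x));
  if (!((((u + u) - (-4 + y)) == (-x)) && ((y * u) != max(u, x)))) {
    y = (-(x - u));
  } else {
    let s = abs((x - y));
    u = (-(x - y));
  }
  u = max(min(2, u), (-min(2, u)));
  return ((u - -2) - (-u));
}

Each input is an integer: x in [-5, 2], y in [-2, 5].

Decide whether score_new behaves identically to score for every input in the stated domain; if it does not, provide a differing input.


A substantive addition is an assignment to `s` whose value nothing reads; no result depends on it; all 64 inputs agree.
verdict: equivalent


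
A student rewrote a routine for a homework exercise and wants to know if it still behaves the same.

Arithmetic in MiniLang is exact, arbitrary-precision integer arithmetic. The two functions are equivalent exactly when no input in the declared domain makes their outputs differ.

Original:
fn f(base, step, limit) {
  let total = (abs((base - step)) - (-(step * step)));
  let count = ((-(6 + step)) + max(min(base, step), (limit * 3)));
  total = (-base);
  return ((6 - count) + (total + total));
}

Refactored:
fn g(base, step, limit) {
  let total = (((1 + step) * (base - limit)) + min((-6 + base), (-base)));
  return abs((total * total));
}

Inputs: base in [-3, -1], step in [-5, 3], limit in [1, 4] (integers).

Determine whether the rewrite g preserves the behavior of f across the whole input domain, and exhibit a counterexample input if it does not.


These are not equivalent — on base=-3, step=-5, limit=1 the outputs split (10 vs 49).
f: total = 27; count = 2; total = 3; return 10
g: total = 7; return 49
verdict: not equivalent; witness: base=-3, step=-5, limit=1


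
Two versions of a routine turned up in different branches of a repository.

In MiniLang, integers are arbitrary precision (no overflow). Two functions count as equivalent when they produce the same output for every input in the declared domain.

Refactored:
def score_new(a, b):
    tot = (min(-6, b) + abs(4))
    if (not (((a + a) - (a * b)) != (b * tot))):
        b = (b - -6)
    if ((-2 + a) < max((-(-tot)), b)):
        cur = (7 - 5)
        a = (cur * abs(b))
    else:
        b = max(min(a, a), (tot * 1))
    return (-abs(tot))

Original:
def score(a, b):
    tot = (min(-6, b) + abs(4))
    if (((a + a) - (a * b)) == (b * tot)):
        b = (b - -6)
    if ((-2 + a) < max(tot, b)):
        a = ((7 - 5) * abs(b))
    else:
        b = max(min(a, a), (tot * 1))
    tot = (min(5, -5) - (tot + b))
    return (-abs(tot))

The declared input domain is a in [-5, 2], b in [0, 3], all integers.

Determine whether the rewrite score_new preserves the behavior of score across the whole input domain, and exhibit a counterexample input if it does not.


At a=-5, b=0: score gives -3, score_new gives -2.
verdict: not equivalent; witness: a=-5, b=0


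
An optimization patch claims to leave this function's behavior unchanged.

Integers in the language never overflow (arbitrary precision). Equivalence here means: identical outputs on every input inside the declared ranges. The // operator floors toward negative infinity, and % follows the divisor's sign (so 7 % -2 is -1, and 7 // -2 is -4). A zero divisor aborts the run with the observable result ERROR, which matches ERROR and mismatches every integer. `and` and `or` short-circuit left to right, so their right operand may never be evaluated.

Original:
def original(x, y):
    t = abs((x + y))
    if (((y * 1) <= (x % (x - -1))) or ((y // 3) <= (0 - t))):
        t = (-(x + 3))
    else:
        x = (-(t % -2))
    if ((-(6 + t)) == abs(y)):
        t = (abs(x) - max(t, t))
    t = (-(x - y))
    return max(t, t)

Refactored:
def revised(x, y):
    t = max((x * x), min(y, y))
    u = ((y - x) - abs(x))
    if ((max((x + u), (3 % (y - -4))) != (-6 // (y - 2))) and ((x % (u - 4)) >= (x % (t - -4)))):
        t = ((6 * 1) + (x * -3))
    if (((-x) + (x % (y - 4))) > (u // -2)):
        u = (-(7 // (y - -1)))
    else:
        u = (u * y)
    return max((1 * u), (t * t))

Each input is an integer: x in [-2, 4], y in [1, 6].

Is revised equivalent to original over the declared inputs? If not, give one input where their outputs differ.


x=-2, y=1 yields 0 from original but 16 from revised.
verdict: not equivalent; witness: x=-2, y=1


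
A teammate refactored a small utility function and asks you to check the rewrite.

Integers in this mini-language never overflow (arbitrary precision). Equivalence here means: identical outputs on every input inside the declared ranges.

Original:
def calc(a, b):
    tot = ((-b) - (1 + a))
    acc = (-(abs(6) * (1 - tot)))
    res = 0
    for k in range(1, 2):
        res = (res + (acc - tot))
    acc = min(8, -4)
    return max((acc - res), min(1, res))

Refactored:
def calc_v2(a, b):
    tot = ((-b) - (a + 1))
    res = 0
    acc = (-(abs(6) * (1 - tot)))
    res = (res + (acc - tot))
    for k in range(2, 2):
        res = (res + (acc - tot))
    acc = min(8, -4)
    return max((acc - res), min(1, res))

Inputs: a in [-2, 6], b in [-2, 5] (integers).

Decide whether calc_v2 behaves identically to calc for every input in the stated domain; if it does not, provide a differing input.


Equivalent — the differences include loop structure differs; arithmetic usage differs; statement counts differ, yet no declared input distinguishes the two.
One worked example (a=6, b=-2) — calc: tot=-5, then acc=-36, then res=0, then (k=1), then res=-31, then acc=-4, then returns 27; calc_v2: tot=-5, then res=0, then acc=-36, then res=-31, then the loop over k runs zero times, then acc=-4, then returns 27; agreement on 27.
An exhaustive pass over the 72 declared inputs shows identical outputs.
verdict: equivalent


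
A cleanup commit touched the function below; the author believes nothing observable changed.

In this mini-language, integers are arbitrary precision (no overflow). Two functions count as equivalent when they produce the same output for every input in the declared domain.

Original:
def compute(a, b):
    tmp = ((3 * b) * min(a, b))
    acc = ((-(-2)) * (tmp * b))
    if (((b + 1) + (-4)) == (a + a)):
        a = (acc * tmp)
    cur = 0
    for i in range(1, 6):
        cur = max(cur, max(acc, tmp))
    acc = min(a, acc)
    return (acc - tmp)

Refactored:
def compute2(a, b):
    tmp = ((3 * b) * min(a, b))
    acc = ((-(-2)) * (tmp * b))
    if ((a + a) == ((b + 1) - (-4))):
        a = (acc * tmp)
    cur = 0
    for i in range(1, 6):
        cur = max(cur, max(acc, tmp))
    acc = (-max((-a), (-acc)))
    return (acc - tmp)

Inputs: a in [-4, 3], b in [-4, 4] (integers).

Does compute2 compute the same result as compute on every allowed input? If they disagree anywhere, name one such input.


At a=-3, b=-3: compute gives -4401, compute2 gives -189.
verdict: not equivalent; witness: a=-3, b=-3


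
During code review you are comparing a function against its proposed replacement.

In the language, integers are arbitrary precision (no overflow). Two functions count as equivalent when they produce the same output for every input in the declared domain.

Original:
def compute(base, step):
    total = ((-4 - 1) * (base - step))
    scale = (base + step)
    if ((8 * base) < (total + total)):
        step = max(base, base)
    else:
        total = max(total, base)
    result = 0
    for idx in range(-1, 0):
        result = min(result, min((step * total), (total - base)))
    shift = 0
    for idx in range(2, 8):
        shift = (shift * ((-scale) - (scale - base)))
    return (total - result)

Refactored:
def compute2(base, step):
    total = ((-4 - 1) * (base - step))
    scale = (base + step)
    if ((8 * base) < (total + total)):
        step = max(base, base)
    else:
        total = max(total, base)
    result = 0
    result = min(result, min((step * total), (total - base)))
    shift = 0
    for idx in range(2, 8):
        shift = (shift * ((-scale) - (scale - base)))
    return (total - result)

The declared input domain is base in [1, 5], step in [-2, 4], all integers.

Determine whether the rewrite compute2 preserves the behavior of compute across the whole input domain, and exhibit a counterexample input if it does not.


Side by side, the visible changes include: loop structure differs; and statement counts differ.
Spot check at base=3, step=-2 — compute: total becomes -25; next scale becomes 1; next ((8 * base) < (total + total)) evaluates to false; next total becomes 3; next result becomes 0; next at idx=-1:; next result becomes -6; next shift becomes 0; next at idx=2:; next shift becomes 0; next at idx=3:; next shift becomes 0; next at idx=4:; next shift becomes 0; next at idx=5:; next shift becomes 0; next at idx=6:; next shift becomes 0; next at idx=7:; next shift becomes 0; next final value 9. compute2: total becomes -25; next scale becomes 1; next ((8 * base) < (total + total)) evaluates to false; next total becomes 3; next result becomes 0; next result becomes -6; next shift becomes 0; next at idx=2:; next shift becomes 0; next at idx=3:; next shift becomes 0; next at idx=4:; next shift becomes 0; next at idx=5:; next shift becomes 0; next at idx=6:; next shift becomes 0; next at idx=7:; next shift becomes 0; next final value 9. Both give 9.
Sweeping the whole domain (35 inputs) finds no disagreement.
verdict: equivalent


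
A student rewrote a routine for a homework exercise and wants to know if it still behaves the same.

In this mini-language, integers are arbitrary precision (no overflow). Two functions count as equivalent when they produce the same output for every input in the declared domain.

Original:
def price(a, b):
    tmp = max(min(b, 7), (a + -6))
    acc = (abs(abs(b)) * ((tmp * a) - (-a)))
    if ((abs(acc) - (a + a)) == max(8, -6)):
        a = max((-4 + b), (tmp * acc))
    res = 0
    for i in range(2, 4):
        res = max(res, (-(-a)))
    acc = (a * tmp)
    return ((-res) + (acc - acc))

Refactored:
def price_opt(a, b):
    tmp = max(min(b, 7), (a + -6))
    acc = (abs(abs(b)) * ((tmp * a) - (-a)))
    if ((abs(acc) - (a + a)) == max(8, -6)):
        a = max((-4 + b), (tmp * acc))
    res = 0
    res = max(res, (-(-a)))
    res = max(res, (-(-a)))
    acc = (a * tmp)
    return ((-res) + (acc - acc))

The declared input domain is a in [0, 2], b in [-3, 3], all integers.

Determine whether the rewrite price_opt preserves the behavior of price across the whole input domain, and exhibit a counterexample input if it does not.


Changes here: local variable names differ, plus loop structure differs, plus min/max/abs usage differs; the full 21-point sweep finds no disagreement.
verdict: equivalent


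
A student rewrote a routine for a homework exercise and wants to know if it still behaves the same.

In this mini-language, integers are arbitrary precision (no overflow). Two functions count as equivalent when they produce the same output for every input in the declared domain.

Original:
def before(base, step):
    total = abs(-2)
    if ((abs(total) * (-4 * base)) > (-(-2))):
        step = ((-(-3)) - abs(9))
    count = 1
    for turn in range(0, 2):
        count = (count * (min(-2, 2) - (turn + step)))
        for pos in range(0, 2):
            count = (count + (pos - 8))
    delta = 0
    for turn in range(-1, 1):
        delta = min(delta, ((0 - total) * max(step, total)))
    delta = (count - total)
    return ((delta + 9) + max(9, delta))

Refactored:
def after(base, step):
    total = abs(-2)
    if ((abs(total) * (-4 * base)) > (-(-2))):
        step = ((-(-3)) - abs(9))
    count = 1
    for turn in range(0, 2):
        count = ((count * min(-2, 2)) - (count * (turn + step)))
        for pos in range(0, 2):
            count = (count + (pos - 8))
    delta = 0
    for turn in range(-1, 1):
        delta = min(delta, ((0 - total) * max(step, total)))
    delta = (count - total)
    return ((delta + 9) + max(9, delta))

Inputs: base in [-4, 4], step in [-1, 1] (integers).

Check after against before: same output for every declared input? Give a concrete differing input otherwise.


The two versions differ — the changes include arithmetic usage differs.
Tracing base=1, step=1: before: total=2, then ((abs(total) * (-4 * base)) > (-(-2))) is false, then count=1, then (turn=0), then count=-3, then (pos=0), then count=-11, then (pos=1), then count=-18, then (turn=1), then count=72, then (pos=0), then count=64, then (pos=1), then count=57, then delta=0, then (turn=-1), then delta=-4, then (turn=0), then delta=-4, then delta=55, then returns 119 | after: total=2, then ((abs(total) * (-4 * base)) > (-(-2))) is false, then count=1, then (turn=0), then count=-3, then (pos=0), then count=-11, then (pos=1), then count=-18, then (turn=1), then count=72, then (pos=0), then count=64, then (pos=1), then count=57, then delta=0, then (turn=-1), then delta=-4, then (turn=0), then delta=-4, then delta=55, then returns 119 — matching result 119.
Every one of the 27 inputs gives matching results.
verdict: equivalent


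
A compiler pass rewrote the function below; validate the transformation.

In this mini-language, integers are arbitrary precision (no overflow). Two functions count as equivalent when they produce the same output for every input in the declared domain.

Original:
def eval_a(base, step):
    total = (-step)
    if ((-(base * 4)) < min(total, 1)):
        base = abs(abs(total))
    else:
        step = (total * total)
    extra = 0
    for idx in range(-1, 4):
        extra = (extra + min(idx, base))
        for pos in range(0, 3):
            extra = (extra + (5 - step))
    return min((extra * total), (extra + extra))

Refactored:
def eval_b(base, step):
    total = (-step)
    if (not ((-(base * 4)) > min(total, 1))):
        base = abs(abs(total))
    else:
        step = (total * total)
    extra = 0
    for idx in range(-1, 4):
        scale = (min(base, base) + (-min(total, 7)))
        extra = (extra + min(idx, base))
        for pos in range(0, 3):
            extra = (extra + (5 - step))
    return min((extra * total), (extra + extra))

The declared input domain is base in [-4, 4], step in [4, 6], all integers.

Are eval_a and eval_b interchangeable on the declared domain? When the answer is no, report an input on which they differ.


base=1, step=4 yields -326 from eval_a but -80 from eval_b.
verdict: not equivalent; witness: base=1, step=4


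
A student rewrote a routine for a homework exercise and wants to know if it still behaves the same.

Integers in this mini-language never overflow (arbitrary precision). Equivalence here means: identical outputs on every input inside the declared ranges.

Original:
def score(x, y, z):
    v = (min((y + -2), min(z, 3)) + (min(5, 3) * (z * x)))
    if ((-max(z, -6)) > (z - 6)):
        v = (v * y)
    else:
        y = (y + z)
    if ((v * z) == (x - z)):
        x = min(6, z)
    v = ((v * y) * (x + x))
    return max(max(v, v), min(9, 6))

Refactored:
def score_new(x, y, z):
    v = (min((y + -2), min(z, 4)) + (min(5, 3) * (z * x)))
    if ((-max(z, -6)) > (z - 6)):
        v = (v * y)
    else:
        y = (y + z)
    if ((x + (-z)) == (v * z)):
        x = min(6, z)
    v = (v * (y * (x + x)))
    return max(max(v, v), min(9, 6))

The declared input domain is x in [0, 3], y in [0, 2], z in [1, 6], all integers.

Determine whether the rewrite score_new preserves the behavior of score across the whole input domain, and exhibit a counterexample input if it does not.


The suspicious edit (`3` became `4`) never changes the result for any input inside the declared domain; all 72 inputs agree.
verdict: equivalent


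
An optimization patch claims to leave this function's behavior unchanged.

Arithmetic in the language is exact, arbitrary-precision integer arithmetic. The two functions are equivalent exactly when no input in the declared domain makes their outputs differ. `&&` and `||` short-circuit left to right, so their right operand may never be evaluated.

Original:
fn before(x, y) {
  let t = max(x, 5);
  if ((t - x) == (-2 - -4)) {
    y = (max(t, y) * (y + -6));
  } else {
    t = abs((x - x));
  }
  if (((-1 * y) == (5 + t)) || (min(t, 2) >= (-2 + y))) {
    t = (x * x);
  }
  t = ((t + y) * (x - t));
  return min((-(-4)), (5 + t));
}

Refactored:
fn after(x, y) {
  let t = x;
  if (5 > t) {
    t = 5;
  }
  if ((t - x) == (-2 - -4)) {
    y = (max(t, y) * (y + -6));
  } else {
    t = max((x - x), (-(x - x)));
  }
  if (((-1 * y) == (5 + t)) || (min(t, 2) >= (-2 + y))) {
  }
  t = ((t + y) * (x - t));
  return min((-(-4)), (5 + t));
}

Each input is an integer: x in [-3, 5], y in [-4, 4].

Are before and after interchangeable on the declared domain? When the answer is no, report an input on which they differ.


Run the pair on x=-3, y=-4.
before: t = 5; ((t - x) == (-2 - -4)) -> false; t = 0; (((-1 * y) == (5 + t)) || (min(t, 2) >= (-2 + y))) -> true; t = 9; t = -60; return -55
after: t = -3; (5 > t) -> true; t = 5; ((t - x) == (-2 - -4)) -> false; t = 0; (((-1 * y) == (5 + t)) || (min(t, 2) >= (-2 + y))) -> true; t = 12; return 4
-55 != 4, so the rewrite changes behavior.
verdict: not equivalent; witness: x=-3, y=-4


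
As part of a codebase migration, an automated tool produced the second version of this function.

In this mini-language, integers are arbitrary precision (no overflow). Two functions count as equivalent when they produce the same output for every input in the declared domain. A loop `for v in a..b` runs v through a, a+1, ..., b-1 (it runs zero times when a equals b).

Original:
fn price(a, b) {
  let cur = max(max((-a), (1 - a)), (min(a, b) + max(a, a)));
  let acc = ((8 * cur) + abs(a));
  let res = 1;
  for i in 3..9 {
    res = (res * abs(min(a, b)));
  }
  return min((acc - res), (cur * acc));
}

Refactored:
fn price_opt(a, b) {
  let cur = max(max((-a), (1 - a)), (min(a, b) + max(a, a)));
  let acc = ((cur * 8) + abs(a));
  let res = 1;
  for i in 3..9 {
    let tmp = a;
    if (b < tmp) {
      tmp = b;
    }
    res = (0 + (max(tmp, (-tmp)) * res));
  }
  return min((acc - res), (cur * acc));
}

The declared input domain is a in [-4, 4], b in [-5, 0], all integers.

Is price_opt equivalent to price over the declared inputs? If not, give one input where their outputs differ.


Although arithmetic usage differs; statement counts differ; constant usage differs; branching structure differs; comparison usage differs; min/max/abs usage differs; local variable names differ, 54/54 inputs agree.
verdict: equivalent


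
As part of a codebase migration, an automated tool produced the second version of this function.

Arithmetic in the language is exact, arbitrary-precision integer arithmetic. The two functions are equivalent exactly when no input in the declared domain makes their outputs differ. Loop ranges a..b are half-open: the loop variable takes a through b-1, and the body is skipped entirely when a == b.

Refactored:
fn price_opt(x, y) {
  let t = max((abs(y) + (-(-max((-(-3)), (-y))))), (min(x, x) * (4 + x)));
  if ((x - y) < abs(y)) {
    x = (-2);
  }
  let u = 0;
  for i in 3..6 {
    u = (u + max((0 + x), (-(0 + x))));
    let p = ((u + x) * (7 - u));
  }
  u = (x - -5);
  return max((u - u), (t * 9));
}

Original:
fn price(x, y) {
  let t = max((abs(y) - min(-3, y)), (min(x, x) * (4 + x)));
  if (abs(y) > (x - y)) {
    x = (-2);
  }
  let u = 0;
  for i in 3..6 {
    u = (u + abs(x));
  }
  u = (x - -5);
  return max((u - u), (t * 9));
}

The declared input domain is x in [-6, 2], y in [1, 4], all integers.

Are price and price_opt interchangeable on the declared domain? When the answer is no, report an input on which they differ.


Equivalent — the differences include arithmetic usage differs; statement counts differ; local variable names differ; constant usage differs; min/max/abs usage differs; comparison usage differs, yet no declared input distinguishes the two.
One worked example (x=-2, y=3) — price: t=6, then (abs(y) > (x - y)) is true, then x=-2, then u=0, then (i=3), then u=2, then (i=4), then u=4, then (i=5), then u=6, then u=3, then returns 54; price_opt: t=6, then ((x - y) < abs(y)) is true, then x=-2, then u=0, then (i=3), then u=2, then p=0, then (i=4), then u=4, then p=6, then (i=5), then u=6, then p=4, then u=3, then returns 54; agreement on 54.
Sweeping the whole domain (36 inputs) finds no disagreement.
verdict: equivalent


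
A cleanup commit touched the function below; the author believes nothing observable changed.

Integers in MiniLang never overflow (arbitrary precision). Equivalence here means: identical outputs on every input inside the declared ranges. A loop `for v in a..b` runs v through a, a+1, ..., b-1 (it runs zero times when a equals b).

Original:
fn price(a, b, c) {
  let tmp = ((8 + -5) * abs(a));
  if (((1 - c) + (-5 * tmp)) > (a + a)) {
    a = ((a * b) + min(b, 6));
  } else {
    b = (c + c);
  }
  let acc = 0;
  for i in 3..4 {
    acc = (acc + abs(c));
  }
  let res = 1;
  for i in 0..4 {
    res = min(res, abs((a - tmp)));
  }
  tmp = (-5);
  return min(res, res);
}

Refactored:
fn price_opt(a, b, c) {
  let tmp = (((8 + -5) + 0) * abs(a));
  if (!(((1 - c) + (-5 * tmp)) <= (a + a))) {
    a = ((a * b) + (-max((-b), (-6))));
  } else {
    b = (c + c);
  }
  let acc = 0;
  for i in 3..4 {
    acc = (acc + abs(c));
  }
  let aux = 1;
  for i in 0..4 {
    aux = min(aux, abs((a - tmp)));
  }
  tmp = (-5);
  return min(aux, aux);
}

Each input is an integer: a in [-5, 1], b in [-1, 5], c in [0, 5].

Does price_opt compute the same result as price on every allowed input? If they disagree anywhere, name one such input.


Comparing the listings, the differences include: comparison usage differs, plus min/max/abs usage differs, plus arithmetic usage differs, plus local variable names differ, plus boolean connective usage differs, plus constant usage differs.
Tracing a=-5, b=1, c=2: price: tmp=15, then (((1 - c) + (-5 * tmp)) > (a + a)) is false, then b=4, then acc=0, then (i=3), then acc=2, then res=1, then (i=0), then res=1, then (i=1), then res=1, then (i=2), then res=1, then (i=3), then res=1, then tmp=-5, then returns 1 | price_opt: tmp=15, then (!(((1 - c) + (-5 * tmp)) <= (a + a))) is false, then b=4, then acc=0, then (i=3), then acc=2, then aux=1, then (i=0), then aux=1, then (i=1), then aux=1, then (i=2), then aux=1, then (i=3), then aux=1, then tmp=-5, then returns 1 — matching result 1.
Across all 294 domain points the two functions coincide.
verdict: equivalent


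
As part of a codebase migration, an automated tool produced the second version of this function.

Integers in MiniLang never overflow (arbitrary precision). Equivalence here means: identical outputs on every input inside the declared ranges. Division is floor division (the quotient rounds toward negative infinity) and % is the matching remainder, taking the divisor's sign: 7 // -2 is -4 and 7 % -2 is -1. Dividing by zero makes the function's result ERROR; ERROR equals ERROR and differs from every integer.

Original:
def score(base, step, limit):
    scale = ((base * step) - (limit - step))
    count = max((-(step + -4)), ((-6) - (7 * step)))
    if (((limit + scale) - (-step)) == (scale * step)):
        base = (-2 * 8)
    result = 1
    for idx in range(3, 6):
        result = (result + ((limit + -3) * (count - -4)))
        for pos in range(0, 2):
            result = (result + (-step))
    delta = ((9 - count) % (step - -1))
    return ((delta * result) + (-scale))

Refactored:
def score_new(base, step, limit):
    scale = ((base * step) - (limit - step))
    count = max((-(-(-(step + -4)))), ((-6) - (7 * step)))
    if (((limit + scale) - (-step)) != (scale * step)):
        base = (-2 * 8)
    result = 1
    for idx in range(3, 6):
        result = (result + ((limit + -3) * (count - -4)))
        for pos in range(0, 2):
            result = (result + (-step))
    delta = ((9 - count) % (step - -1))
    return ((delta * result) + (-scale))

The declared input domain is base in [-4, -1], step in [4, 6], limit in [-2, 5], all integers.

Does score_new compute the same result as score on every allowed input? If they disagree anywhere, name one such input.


The suspicious edit (`(((limit + scale) - (-step)) == (scale * step))` became `(((limit + scale) - (-step)) != (scale * step))`) never changes the result for any input inside the declared domain.
As a probe, take base=-3, step=4, limit=2: score runs scale=-10, then count=0, then (((limit + scale) - (-step)) == (scale * step)) is false, then result=1, then (idx=3), then result=-3, then (pos=0), then result=-7, then (pos=1), then result=-11, then (idx=4), then result=-15, then (pos=0), then result=-19, then (pos=1), then result=-23, then (idx=5), then result=-27, then (pos=0), then result=-31, then (pos=1), then result=-35, then delta=4, then returns -130; score_new runs scale=-10, then count=0, then (((limit + scale) - (-step)) != (scale * step)) is true, then base=-16, then result=1, then (idx=3), then result=-3, then (pos=0), then result=-7, then (pos=1), then result=-11, then (idx=4), then result=-15, then (pos=0), then result=-19, then (pos=1), then result=-23, then (idx=5), then result=-27, then (pos=0), then result=-31, then (pos=1), then result=-35, then delta=4, then returns -130; both end at -130.
Across all 96 domain points the two functions coincide.
verdict: equivalent


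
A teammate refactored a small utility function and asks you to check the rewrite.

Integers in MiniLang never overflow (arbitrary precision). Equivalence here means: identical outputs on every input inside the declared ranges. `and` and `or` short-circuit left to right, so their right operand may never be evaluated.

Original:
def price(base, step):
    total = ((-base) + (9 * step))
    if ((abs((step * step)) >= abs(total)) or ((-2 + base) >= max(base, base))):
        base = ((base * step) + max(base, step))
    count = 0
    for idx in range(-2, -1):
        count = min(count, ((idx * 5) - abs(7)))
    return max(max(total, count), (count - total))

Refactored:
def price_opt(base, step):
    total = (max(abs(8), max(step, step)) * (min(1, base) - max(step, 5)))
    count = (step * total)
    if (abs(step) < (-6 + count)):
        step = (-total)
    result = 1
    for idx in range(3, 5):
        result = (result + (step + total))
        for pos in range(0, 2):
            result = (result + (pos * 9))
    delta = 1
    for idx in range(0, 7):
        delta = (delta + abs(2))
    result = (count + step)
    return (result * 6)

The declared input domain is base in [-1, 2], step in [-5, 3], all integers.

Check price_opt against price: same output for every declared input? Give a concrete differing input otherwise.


Evaluate both at base=-1, step=-5.
price: total := -44 | ((abs((step * step)) >= abs(total)) or ((-2 + base) >= max(base, base))): false | count := 0 | iter idx=-2: | count := -17 | result 27
price_opt: total := -48 | count := 240 | (abs(step) < (-6 + count)): true | step := 48 | result := 1 | iter idx=3: | result := 1 | iter pos=0: | result := 1 | iter pos=1: | result := 10 | iter idx=4: | result := 10 | iter pos=0: | result := 10 | iter pos=1: | result := 19 | delta := 1 | iter idx=0: | delta := 3 | iter idx=1: | delta := 5 | iter idx=2: | delta := 7 | iter idx=3: | delta := 9 | iter idx=4: | delta := 11 | iter idx=5: | delta := 13 | iter idx=6: | delta := 15 | result := 288 | result 1728
27 vs 1728 — the two versions disagree here.
verdict: not equivalent; witness: base=-1, step=-5


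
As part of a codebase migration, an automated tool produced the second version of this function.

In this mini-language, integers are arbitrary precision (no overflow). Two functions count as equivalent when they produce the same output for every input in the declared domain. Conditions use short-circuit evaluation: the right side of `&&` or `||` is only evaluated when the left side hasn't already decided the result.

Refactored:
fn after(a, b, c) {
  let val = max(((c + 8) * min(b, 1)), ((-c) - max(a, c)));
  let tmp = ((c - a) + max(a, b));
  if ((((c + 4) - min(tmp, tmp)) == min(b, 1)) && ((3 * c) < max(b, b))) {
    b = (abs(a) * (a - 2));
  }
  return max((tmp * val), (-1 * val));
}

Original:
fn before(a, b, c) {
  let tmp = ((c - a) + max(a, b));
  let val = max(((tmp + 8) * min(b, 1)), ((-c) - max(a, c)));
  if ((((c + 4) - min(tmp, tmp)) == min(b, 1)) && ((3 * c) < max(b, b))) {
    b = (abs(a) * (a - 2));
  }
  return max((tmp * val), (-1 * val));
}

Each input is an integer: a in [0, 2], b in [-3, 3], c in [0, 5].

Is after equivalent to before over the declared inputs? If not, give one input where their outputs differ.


There is a counterexample at a=0, b=1, c=0: 9 on one side, 8 on the other.
before: tmp becomes 1; next val becomes 9; next ((((c + 4) - min(tmp, tmp)) == min(b, 1)) && ((3 * c) < max(b, b))) evaluates to false; next final value 9
after: val becomes 8; next tmp becomes 1; next ((((c + 4) - min(tmp, tmp)) == min(b, 1)) && ((3 * c) < max(b, b))) evaluates to false; next final value 8
verdict: not equivalent; witness: a=0, b=1, c=0


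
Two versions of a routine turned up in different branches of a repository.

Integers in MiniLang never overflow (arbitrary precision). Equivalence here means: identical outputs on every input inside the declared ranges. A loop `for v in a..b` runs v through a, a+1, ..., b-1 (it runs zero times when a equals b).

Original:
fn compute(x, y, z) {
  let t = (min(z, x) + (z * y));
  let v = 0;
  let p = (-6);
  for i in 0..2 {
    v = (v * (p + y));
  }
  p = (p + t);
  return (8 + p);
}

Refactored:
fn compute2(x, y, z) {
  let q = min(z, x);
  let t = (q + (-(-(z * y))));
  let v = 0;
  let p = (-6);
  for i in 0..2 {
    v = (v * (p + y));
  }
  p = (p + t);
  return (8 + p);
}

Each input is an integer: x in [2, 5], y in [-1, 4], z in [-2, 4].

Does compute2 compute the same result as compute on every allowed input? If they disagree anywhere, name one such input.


Behavior is preserved: although statement counts differ; also local variable names differ, the outputs never diverge.
As a probe, take x=3, y=2, z=0: compute runs t := 0 | v := 0 | p := -6 | iter i=0: | v := 0 | iter i=1: | v := 0 | p := -6 | result 2; compute2 runs q := 0 | t := 0 | v := 0 | p := -6 | iter i=0: | v := 0 | iter i=1: | v := 0 | p := -6 | result 2; both end at 2.
Every one of the 168 inputs gives matching results.
verdict: equivalent
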